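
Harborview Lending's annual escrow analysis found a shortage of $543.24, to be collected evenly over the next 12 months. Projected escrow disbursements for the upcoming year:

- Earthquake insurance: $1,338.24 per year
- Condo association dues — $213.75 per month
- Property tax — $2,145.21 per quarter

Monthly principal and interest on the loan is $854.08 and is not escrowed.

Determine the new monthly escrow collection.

$1,085.61

Earthquake insurance — $1,338.24/yr
Condo association dues — $213.75 × 12 = $2,565.00/yr
Property tax — $2,145.21 × 4 = $8,580.84/yr
Total per year = $1,338.24 + $2,565.00 + $8,580.84 = $12,484.08
Monthly escrow = $12,484.08 / 12 = $1,040.34
Shortage spread = $543.24 / 12 = $45.27/mo
Adjusted monthly = $1,040.34 + $45.27 = $1,085.61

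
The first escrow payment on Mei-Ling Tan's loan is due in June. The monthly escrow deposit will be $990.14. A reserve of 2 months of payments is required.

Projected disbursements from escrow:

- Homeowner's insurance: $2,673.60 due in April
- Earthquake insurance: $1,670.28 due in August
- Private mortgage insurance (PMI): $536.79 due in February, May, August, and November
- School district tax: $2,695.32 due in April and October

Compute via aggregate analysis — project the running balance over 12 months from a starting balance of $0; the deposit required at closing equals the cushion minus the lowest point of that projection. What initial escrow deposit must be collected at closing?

Cushion = 2 × $990.14 = $1,980.28
Trial balance (start $0, +$990.14 each month, − disbursements):
  Jun: +$990.14 → $990.14
  Jul: +$990.14 → $1,980.28
  Aug: +$990.14 − $2,207.07 → $763.35
  Sep: +$990.14 → $1,753.49
  Oct: +$990.14 − $2,695.32 → $48.31
  Nov: +$990.14 − $536.79 → $501.66
  Dec: +$990.14 → $1,491.80
  Jan: +$990.14 → $2,481.94
  Feb: +$990.14 − $536.79 → $2,935.29
  Mar: +$990.14 → $3,925.43
  Apr: +$990.14 − $5,368.92 → -$453.35
  May: +$990.14 − $536.79 → $0.00
Lowest trial balance = -$453.35 (Apr)
Initial deposit = cushion − low point = $1,980.28 − (-$453.35) = $2,433.63

$2,433.63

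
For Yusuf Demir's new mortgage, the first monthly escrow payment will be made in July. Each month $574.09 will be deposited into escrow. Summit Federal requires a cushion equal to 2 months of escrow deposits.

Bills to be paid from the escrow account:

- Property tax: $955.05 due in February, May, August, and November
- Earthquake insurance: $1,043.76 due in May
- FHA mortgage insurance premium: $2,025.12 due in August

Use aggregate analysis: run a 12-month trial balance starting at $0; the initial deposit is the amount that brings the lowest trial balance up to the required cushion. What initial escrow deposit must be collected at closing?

Cushion = 2 × $574.09 = $1,148.18
Trial balance (start $0, +$574.09 each month, − disbursements):
  Jul: +$574.09 → $574.09
  Aug: +$574.09 − $2,980.17 → -$1,831.99
  Sep: +$574.09 → -$1,257.90
  Oct: +$574.09 → -$683.81
  Nov: +$574.09 − $955.05 → -$1,064.77
  Dec: +$574.09 → -$490.68
  Jan: +$574.09 → $83.41
  Feb: +$574.09 − $955.05 → -$297.55
  Mar: +$574.09 → $276.54
  Apr: +$574.09 → $850.63
  May: +$574.09 − $1,998.81 → -$574.09
  Jun: +$574.09 → $0.00
Lowest trial balance = -$1,831.99 (Aug)
Initial deposit = cushion − low point = $1,148.18 − (-$1,831.99) = $2,980.17

$2,980.17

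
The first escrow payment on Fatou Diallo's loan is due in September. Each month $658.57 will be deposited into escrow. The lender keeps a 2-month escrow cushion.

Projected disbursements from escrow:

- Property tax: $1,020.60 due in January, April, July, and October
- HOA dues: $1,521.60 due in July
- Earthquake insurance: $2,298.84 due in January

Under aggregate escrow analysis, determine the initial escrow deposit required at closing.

$2,364.33

Cushion = 2 × $658.57 = $1,317.14
Trial balance (start $0, +$658.57 each month, − disbursements):
  Sep: +$658.57 → $658.57
  Oct: +$658.57 − $1,020.60 → $296.54
  Nov: +$658.57 → $955.11
  Dec: +$658.57 → $1,613.68
  Jan: +$658.57 − $3,319.44 → -$1,047.19
  Feb: +$658.57 → -$388.62
  Mar: +$658.57 → $269.95
  Apr: +$658.57 − $1,020.60 → -$92.08
  May: +$658.57 → $566.49
  Jun: +$658.57 → $1,225.06
  Jul: +$658.57 − $2,542.20 → -$658.57
  Aug: +$658.57 → $0.00
Lowest trial balance = -$1,047.19 (Jan)
Initial deposit = cushion − low point = $1,317.14 − (-$1,047.19) = $2,364.33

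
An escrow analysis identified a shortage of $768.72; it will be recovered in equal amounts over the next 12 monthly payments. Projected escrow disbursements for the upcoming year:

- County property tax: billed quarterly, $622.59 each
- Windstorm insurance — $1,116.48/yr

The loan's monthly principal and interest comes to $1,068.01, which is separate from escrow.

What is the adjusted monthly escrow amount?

County property tax = $622.59 × 4 = $2,490.36 annually
Windstorm insurance = $1,116.48 annually
Combined annual = $3,606.84
Monthly escrow = $3,606.84 / 12 = $300.57
Monthly shortage recovery: $768.72 ÷ 12 = $64.06
Adjusted monthly = $300.57 + $64.06 = $364.63

$364.63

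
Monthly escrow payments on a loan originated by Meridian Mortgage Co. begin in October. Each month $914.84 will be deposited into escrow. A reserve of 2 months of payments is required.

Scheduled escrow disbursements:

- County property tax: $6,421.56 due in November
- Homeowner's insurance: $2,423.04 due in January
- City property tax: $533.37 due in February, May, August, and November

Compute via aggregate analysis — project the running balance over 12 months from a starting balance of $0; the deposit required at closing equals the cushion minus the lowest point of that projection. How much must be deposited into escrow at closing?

$7,548.29

Cushion = 2 × $914.84 = $1,829.68
Trial balance (start $0, +$914.84 each month, − disbursements):
  Oct: +$914.84 → $914.84
  Nov: +$914.84 − $6,954.93 → -$5,125.25
  Dec: +$914.84 → -$4,210.41
  Jan: +$914.84 − $2,423.04 → -$5,718.61
  Feb: +$914.84 − $533.37 → -$5,337.14
  Mar: +$914.84 → -$4,422.30
  Apr: +$914.84 → -$3,507.46
  May: +$914.84 − $533.37 → -$3,125.99
  Jun: +$914.84 → -$2,211.15
  Jul: +$914.84 → -$1,296.31
  Aug: +$914.84 − $533.37 → -$914.84
  Sep: +$914.84 → $0.00
Lowest trial balance = -$5,718.61 (Jan)
Initial deposit = cushion − low point = $1,829.68 − (-$5,718.61) = $7,548.29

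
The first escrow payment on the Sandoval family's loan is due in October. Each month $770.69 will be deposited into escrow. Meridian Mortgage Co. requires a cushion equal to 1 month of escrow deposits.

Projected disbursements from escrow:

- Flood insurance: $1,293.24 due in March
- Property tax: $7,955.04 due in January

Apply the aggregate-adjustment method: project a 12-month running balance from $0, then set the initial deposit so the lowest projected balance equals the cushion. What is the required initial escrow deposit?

Cushion = 1 × $770.69 = $770.69
Trial balance (start $0, +$770.69 each month, − disbursements):
  Oct: +$770.69 → $770.69
  Nov: +$770.69 → $1,541.38
  Dec: +$770.69 → $2,312.07
  Jan: +$770.69 − $7,955.04 → -$4,872.28
  Feb: +$770.69 → -$4,101.59
  Mar: +$770.69 − $1,293.24 → -$4,624.14
  Apr: +$770.69 → -$3,853.45
  May: +$770.69 → -$3,082.76
  Jun: +$770.69 → -$2,312.07
  Jul: +$770.69 → -$1,541.38
  Aug: +$770.69 → -$770.69
  Sep: +$770.69 → $0.00
Lowest trial balance = -$4,872.28 (Jan)
Initial deposit = cushion − low point = $770.69 − (-$4,872.28) = $5,642.97

$5,642.97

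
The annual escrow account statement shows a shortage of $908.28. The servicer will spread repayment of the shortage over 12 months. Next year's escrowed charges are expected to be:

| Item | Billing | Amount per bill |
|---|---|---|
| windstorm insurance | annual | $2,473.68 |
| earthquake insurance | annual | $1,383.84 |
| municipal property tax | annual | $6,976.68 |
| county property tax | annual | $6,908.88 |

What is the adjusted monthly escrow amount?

$1,554.28

Windstorm insurance = $2,473.68/yr
Earthquake insurance = $1,383.84/yr
Municipal property tax = $6,976.68/yr
County property tax = $6,908.88/yr
Total annual escrow = $2,473.68 + $1,383.84 + $6,976.68 + $6,908.88 = $17,743.08
Monthly escrow = $17,743.08 ÷ 12 = $1,478.59
Shortage per month = $908.28 / 12 = $75.69
Adjusted monthly = $1,478.59 + $75.69 = $1,554.28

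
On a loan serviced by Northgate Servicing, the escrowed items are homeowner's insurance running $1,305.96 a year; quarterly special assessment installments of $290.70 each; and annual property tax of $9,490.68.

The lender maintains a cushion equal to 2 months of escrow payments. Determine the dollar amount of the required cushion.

Homeowner's insurance — $1,305.96
Special assessment — $290.70 × 4 = $1,162.80
Property tax — $9,490.68
Annual escrow total = $1,305.96 + $1,162.80 + $9,490.68 = $11,959.44
Per month = $11,959.44 ÷ 12 = $996.62
Cushion = 2 × $996.62 = $1,993.24

$1,993.24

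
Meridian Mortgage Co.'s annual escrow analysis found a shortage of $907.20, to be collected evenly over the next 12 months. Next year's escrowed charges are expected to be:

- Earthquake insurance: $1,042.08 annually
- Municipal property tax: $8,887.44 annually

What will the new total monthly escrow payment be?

$903.06

Earthquake insurance = $1,042.08/yr
Municipal property tax = $8,887.44/yr
Yearly total = $9,929.52
Base monthly escrow = $9,929.52 / 12 = $827.46
Monthly shortage recovery: $907.20 ÷ 12 = $75.60
New monthly escrow = $827.46 + $75.60 = $903.06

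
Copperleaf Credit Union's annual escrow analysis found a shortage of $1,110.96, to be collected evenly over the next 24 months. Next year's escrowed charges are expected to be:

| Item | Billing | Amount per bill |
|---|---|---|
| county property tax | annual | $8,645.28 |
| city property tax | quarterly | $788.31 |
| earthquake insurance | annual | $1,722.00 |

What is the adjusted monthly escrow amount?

County property tax — $8,645.28
City property tax — $788.31 × 4 = $3,153.24
Earthquake insurance — $1,722.00
Total per year = $8,645.28 + $3,153.24 + $1,722.00 = $13,520.52
Monthly = $13,520.52 / 12 = $1,126.71
Shortage spread = $1,110.96 ÷ 24 = $46.29/mo
New monthly escrow = $1,126.71 + $46.29 = $1,173.00

$1,173.00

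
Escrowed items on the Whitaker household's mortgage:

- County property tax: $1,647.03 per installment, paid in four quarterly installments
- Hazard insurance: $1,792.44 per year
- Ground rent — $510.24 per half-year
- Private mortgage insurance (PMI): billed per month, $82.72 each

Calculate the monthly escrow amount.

$866.14

County property tax = $1,647.03 × 4 = $6,588.12
Hazard insurance = $1,792.44
Ground rent = $510.24 × 2 = $1,020.48
Private mortgage insurance (PMI) = $82.72 × 12 = $992.64
Yearly total = $6,588.12 + $1,792.44 + $1,020.48 + $992.64 = $10,393.68
Base monthly escrow = $10,393.68 / 12 = $866.14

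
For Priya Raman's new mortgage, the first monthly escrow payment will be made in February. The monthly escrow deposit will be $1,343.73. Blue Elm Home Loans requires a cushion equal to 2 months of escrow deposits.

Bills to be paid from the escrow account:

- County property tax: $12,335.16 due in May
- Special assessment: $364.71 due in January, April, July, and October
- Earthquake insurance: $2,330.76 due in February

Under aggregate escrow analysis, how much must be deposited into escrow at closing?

Cushion = 2 × $1,343.73 = $2,687.46
Trial balance (start $0, +$1,343.73 each month, − disbursements):
  Feb: +$1,343.73 − $2,330.76 → -$987.03
  Mar: +$1,343.73 → $356.70
  Apr: +$1,343.73 − $364.71 → $1,335.72
  May: +$1,343.73 − $12,335.16 → -$9,655.71
  Jun: +$1,343.73 → -$8,311.98
  Jul: +$1,343.73 − $364.71 → -$7,332.96
  Aug: +$1,343.73 → -$5,989.23
  Sep: +$1,343.73 → -$4,645.50
  Oct: +$1,343.73 − $364.71 → -$3,666.48
  Nov: +$1,343.73 → -$2,322.75
  Dec: +$1,343.73 → -$979.02
  Jan: +$1,343.73 − $364.71 → $0.00
Lowest trial balance = -$9,655.71 (May)
Initial deposit = cushion − low point = $2,687.46 − (-$9,655.71) = $12,343.17

$12,343.17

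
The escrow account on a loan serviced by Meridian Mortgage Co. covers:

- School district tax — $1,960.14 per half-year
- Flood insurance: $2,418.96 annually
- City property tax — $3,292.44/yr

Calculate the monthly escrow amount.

School district tax — $1,960.14 × 2 = $3,920.28
Flood insurance — $2,418.96
City property tax — $3,292.44
Yearly total = $3,920.28 + $2,418.96 + $3,292.44 = $9,631.68
Per month = $9,631.68 ÷ 12 = $802.64

$802.64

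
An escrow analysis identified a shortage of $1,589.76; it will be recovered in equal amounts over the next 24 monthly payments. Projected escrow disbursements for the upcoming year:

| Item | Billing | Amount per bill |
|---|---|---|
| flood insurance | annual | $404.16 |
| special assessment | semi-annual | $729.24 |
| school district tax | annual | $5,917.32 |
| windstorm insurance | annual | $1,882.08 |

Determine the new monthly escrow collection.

Flood insurance: $404.16 per year
Special assessment: $729.24 × 2 = $1,458.48 per year
School district tax: $5,917.32 per year
Windstorm insurance: $1,882.08 per year
Yearly total = $9,662.04
Base monthly escrow = $9,662.04 ÷ 12 = $805.17
Shortage spread = $1,589.76 / 24 = $66.24/mo
Adjusted monthly = $805.17 + $66.24 = $871.41

$871.41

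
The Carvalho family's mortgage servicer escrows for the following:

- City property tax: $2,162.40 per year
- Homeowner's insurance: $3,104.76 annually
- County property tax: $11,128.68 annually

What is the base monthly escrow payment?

$1,366.32

City property tax — $2,162.40 per year
Homeowner's insurance — $3,104.76 per year
County property tax — $11,128.68 per year
Yearly total = $2,162.40 + $3,104.76 + $11,128.68 = $16,395.84
Monthly = $16,395.84 / 12 = $1,366.32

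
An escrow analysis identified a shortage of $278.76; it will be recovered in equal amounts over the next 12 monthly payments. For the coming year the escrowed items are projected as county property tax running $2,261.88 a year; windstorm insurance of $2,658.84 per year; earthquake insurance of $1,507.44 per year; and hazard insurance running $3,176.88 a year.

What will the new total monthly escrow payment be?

$823.65

County property tax = $2,261.88/yr
Windstorm insurance = $2,658.84/yr
Earthquake insurance = $1,507.44/yr
Hazard insurance = $3,176.88/yr
Total per year = $2,261.88 + $2,658.84 + $1,507.44 + $3,176.88 = $9,605.04
Monthly = $9,605.04 ÷ 12 = $800.42
Shortage spread = $278.76 ÷ 12 = $23.23/mo
New monthly escrow = $800.42 + $23.23 = $823.65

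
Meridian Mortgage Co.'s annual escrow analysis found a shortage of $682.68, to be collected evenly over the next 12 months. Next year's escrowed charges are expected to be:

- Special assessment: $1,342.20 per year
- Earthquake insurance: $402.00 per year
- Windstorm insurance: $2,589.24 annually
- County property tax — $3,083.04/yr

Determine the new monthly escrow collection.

Special assessment — $1,342.20 per year
Earthquake insurance — $402.00 per year
Windstorm insurance — $2,589.24 per year
County property tax — $3,083.04 per year
Annual escrow total = $1,342.20 + $402.00 + $2,589.24 + $3,083.04 = $7,416.48
Base monthly escrow = $7,416.48 / 12 = $618.04
Monthly shortage recovery: $682.68 / 12 = $56.89
Adjusted monthly = $618.04 + $56.89 = $674.93

$674.93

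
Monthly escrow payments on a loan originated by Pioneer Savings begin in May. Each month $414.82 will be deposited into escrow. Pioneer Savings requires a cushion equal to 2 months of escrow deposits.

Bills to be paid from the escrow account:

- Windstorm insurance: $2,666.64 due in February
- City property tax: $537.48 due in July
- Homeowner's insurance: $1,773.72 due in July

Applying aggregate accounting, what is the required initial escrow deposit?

$1,896.38

Cushion = 2 × $414.82 = $829.64
Trial balance (start $0, +$414.82 each month, − disbursements):
  May: +$414.82 → $414.82
  Jun: +$414.82 → $829.64
  Jul: +$414.82 − $2,311.20 → -$1,066.74
  Aug: +$414.82 → -$651.92
  Sep: +$414.82 → -$237.10
  Oct: +$414.82 → $177.72
  Nov: +$414.82 → $592.54
  Dec: +$414.82 → $1,007.36
  Jan: +$414.82 → $1,422.18
  Feb: +$414.82 − $2,666.64 → -$829.64
  Mar: +$414.82 → -$414.82
  Apr: +$414.82 → $0.00
Lowest trial balance = -$1,066.74 (Jul)
Initial deposit = cushion − low point = $829.64 − (-$1,066.74) = $1,896.38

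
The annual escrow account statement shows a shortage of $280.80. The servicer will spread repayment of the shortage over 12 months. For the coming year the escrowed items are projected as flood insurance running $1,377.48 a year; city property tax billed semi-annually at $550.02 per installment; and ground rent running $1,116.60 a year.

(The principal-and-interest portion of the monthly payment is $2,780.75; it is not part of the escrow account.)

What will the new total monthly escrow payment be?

$322.91

Flood insurance — $1,377.48 annually
City property tax — $550.02 × 2 = $1,100.04 annually
Ground rent — $1,116.60 annually
Total per year = $1,377.48 + $1,100.04 + $1,116.60 = $3,594.12
Per month = $3,594.12 ÷ 12 = $299.51
Shortage per month = $280.80 / 12 = $23.40
New monthly escrow = $299.51 + $23.40 = $322.91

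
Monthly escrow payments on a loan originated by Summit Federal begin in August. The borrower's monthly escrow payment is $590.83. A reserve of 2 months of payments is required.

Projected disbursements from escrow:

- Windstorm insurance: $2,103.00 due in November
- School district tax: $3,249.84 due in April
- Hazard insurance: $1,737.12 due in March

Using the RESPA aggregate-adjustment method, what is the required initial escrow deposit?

Cushion = 2 × $590.83 = $1,181.66
Trial balance (start $0, +$590.83 each month, − disbursements):
  Aug: +$590.83 → $590.83
  Sep: +$590.83 → $1,181.66
  Oct: +$590.83 → $1,772.49
  Nov: +$590.83 − $2,103.00 → $260.32
  Dec: +$590.83 → $851.15
  Jan: +$590.83 → $1,441.98
  Feb: +$590.83 → $2,032.81
  Mar: +$590.83 − $1,737.12 → $886.52
  Apr: +$590.83 − $3,249.84 → -$1,772.49
  May: +$590.83 → -$1,181.66
  Jun: +$590.83 → -$590.83
  Jul: +$590.83 → $0.00
Lowest trial balance = -$1,772.49 (Apr)
Initial deposit = cushion − low point = $1,181.66 − (-$1,772.49) = $2,954.15

$2,954.15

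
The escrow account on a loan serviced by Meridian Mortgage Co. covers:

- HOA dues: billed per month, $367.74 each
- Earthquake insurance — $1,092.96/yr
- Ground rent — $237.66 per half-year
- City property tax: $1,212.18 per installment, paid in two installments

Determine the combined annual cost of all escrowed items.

$8,405.52

HOA dues = $367.74 × 12 = $4,412.88 annually
Earthquake insurance = $1,092.96 annually
Ground rent = $237.66 × 2 = $475.32 annually
City property tax = $1,212.18 × 2 = $2,424.36 annually
Total per year = $4,412.88 + $1,092.96 + $475.32 + $2,424.36 = $8,405.52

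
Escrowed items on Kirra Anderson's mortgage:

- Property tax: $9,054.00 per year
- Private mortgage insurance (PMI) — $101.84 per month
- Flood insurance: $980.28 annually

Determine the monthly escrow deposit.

$938.03

Property tax = $9,054.00 per year
Private mortgage insurance (PMI) = $101.84 × 12 = $1,222.08 per year
Flood insurance = $980.28 per year
Total annual escrow = $9,054.00 + $1,222.08 + $980.28 = $11,256.36
Base monthly escrow = $11,256.36 / 12 = $938.03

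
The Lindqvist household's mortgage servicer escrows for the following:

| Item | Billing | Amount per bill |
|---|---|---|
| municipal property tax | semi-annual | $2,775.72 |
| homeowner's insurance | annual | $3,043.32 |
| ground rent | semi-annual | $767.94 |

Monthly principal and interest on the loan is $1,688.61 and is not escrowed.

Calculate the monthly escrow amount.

Municipal property tax = $2,775.72 × 2 = $5,551.44
Homeowner's insurance = $3,043.32
Ground rent = $767.94 × 2 = $1,535.88
Total per year = $10,130.64
Per month = $10,130.64 ÷ 12 = $844.22

$844.22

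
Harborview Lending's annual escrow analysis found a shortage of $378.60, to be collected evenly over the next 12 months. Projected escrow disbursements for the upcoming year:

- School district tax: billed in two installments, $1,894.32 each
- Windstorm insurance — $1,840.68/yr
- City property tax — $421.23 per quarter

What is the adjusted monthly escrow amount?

$641.07

School district tax = $1,894.32 × 2 = $3,788.64 per year
Windstorm insurance = $1,840.68 per year
City property tax = $421.23 × 4 = $1,684.92 per year
Yearly total = $3,788.64 + $1,840.68 + $1,684.92 = $7,314.24
Base monthly escrow = $7,314.24 ÷ 12 = $609.52
Shortage per month = $378.60 / 12 = $31.55
New monthly escrow = $609.52 + $31.55 = $641.07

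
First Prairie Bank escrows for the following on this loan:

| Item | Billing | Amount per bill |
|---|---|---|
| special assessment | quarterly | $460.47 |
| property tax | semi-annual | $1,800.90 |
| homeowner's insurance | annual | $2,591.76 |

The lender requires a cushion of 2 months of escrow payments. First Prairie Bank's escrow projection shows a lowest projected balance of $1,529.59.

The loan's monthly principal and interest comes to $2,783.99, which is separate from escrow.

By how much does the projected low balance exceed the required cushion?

$190.35

Special assessment: $460.47 × 4 = $1,841.88 annually
Property tax: $1,800.90 × 2 = $3,601.80 annually
Homeowner's insurance: $2,591.76 annually
Total annual escrow = $8,035.44
Base monthly escrow = $8,035.44 ÷ 12 = $669.62
Required reserve = 2 × $669.62 = $1,339.24
Surplus = $1,529.59 − $1,339.24 = $190.35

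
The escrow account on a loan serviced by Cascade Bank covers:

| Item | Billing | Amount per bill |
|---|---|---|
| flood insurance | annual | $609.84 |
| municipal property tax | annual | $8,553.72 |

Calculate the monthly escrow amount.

Flood insurance — $609.84
Municipal property tax — $8,553.72
Yearly total = $9,163.56
Monthly = $9,163.56 ÷ 12 = $763.63

$763.63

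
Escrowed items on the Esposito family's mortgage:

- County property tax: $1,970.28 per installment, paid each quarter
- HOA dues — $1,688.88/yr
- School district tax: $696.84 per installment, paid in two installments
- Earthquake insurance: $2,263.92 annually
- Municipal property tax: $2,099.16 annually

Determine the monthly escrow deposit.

$1,277.23

County property tax — $1,970.28 × 4 = $7,881.12 per year
HOA dues — $1,688.88 per year
School district tax — $696.84 × 2 = $1,393.68 per year
Earthquake insurance — $2,263.92 per year
Municipal property tax — $2,099.16 per year
Yearly total = $15,326.76
Base monthly escrow = $15,326.76 ÷ 12 = $1,277.23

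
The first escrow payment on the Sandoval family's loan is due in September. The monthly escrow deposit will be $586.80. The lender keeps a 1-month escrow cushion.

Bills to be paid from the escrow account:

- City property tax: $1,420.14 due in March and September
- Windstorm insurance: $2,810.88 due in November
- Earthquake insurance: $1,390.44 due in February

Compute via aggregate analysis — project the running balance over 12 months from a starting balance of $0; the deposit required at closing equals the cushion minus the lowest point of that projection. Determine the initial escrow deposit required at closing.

Cushion = 1 × $586.80 = $586.80
Trial balance (start $0, +$586.80 each month, − disbursements):
  Sep: +$586.80 − $1,420.14 → -$833.34
  Oct: +$586.80 → -$246.54
  Nov: +$586.80 − $2,810.88 → -$2,470.62
  Dec: +$586.80 → -$1,883.82
  Jan: +$586.80 → -$1,297.02
  Feb: +$586.80 − $1,390.44 → -$2,100.66
  Mar: +$586.80 − $1,420.14 → -$2,934.00
  Apr: +$586.80 → -$2,347.20
  May: +$586.80 → -$1,760.40
  Jun: +$586.80 → -$1,173.60
  Jul: +$586.80 → -$586.80
  Aug: +$586.80 → $0.00
Lowest trial balance = -$2,934.00 (Mar)
Initial deposit = cushion − low point = $586.80 − (-$2,934.00) = $3,520.80

$3,520.80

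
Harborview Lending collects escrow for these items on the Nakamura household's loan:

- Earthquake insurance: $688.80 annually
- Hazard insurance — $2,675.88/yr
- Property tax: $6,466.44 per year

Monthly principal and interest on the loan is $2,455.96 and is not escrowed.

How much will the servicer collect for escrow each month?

$819.26

Earthquake insurance — $688.80/yr
Hazard insurance — $2,675.88/yr
Property tax — $6,466.44/yr
Yearly total = $688.80 + $2,675.88 + $6,466.44 = $9,831.12
Per month = $9,831.12 / 12 = $819.26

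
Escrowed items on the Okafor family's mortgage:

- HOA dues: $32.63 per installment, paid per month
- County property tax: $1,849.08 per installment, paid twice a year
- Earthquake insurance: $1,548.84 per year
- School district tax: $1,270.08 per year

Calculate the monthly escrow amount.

HOA dues — $32.63 × 12 = $391.56/yr
County property tax — $1,849.08 × 2 = $3,698.16/yr
Earthquake insurance — $1,548.84/yr
School district tax — $1,270.08/yr
Combined annual = $391.56 + $3,698.16 + $1,548.84 + $1,270.08 = $6,908.64
Base monthly escrow = $6,908.64 / 12 = $575.72

$575.72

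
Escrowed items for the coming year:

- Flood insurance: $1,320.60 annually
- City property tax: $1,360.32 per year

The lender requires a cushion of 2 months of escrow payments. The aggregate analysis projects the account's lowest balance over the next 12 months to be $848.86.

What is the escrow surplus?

Flood insurance — $1,320.60/yr
City property tax — $1,360.32/yr
Yearly total = $1,320.60 + $1,360.32 = $2,680.92
Per month = $2,680.92 / 12 = $223.41
Cushion = 2 × $223.41 = $446.82
Surplus = $848.86 − $446.82 = $402.04

$402.04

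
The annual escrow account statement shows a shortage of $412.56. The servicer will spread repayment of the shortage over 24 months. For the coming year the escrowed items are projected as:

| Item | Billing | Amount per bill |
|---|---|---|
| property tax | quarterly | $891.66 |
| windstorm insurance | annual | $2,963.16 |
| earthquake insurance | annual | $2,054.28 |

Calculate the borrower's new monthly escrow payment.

$732.53

Property tax = $891.66 × 4 = $3,566.64 annually
Windstorm insurance = $2,963.16 annually
Earthquake insurance = $2,054.28 annually
Total annual escrow = $3,566.64 + $2,963.16 + $2,054.28 = $8,584.08
Monthly = $8,584.08 / 12 = $715.34
Shortage per month = $412.56 ÷ 24 = $17.19
Adjusted monthly = $715.34 + $17.19 = $732.53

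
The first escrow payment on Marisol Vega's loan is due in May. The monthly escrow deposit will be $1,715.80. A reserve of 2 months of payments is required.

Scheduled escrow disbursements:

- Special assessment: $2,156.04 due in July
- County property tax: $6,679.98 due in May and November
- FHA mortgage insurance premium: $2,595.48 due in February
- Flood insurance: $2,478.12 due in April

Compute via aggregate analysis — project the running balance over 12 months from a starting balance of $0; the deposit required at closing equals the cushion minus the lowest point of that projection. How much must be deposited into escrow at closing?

$8,395.78

Cushion = 2 × $1,715.80 = $3,431.60
Trial balance (start $0, +$1,715.80 each month, − disbursements):
  May: +$1,715.80 − $6,679.98 → -$4,964.18
  Jun: +$1,715.80 → -$3,248.38
  Jul: +$1,715.80 − $2,156.04 → -$3,688.62
  Aug: +$1,715.80 → -$1,972.82
  Sep: +$1,715.80 → -$257.02
  Oct: +$1,715.80 → $1,458.78
  Nov: +$1,715.80 − $6,679.98 → -$3,505.40
  Dec: +$1,715.80 → -$1,789.60
  Jan: +$1,715.80 → -$73.80
  Feb: +$1,715.80 − $2,595.48 → -$953.48
  Mar: +$1,715.80 → $762.32
  Apr: +$1,715.80 − $2,478.12 → $0.00
Lowest trial balance = -$4,964.18 (May)
Initial deposit = cushion − low point = $3,431.60 − (-$4,964.18) = $8,395.78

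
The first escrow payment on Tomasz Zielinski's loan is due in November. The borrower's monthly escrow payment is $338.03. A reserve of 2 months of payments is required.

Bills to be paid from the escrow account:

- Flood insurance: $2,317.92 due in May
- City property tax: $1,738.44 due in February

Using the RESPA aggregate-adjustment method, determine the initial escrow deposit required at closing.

$2,366.21

Cushion = 2 × $338.03 = $676.06
Trial balance (start $0, +$338.03 each month, − disbursements):
  Nov: +$338.03 → $338.03
  Dec: +$338.03 → $676.06
  Jan: +$338.03 → $1,014.09
  Feb: +$338.03 − $1,738.44 → -$386.32
  Mar: +$338.03 → -$48.29
  Apr: +$338.03 → $289.74
  May: +$338.03 − $2,317.92 → -$1,690.15
  Jun: +$338.03 → -$1,352.12
  Jul: +$338.03 → -$1,014.09
  Aug: +$338.03 → -$676.06
  Sep: +$338.03 → -$338.03
  Oct: +$338.03 → $0.00
Lowest trial balance = -$1,690.15 (May)
Initial deposit = cushion − low point = $676.06 − (-$1,690.15) = $2,366.21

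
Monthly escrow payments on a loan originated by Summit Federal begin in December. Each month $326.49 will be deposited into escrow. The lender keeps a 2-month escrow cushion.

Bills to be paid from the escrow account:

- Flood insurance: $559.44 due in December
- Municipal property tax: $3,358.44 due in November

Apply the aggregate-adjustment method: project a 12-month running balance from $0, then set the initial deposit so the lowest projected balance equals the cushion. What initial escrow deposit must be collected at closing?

$885.93

Cushion = 2 × $326.49 = $652.98
Trial balance (start $0, +$326.49 each month, − disbursements):
  Dec: +$326.49 − $559.44 → -$232.95
  Jan: +$326.49 → $93.54
  Feb: +$326.49 → $420.03
  Mar: +$326.49 → $746.52
  Apr: +$326.49 → $1,073.01
  May: +$326.49 → $1,399.50
  Jun: +$326.49 → $1,725.99
  Jul: +$326.49 → $2,052.48
  Aug: +$326.49 → $2,378.97
  Sep: +$326.49 → $2,705.46
  Oct: +$326.49 → $3,031.95
  Nov: +$326.49 − $3,358.44 → $0.00
Lowest trial balance = -$232.95 (Dec)
Initial deposit = cushion − low point = $652.98 − (-$232.95) = $885.93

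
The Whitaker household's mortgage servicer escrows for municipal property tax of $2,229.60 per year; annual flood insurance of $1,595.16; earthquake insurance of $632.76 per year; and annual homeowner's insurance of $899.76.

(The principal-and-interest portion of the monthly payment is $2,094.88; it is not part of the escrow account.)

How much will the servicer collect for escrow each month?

Municipal property tax — $2,229.60/yr
Flood insurance — $1,595.16/yr
Earthquake insurance — $632.76/yr
Homeowner's insurance — $899.76/yr
Combined annual = $2,229.60 + $1,595.16 + $632.76 + $899.76 = $5,357.28
Per month = $5,357.28 / 12 = $446.44

$446.44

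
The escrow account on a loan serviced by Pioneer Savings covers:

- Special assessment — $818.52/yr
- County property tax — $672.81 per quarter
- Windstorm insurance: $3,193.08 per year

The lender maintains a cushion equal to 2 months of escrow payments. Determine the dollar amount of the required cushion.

$1,117.14

Special assessment = $818.52 annually
County property tax = $672.81 × 4 = $2,691.24 annually
Windstorm insurance = $3,193.08 annually
Annual escrow total = $6,702.84
Per month = $6,702.84 ÷ 12 = $558.57
Cushion = 2 × $558.57 = $1,117.14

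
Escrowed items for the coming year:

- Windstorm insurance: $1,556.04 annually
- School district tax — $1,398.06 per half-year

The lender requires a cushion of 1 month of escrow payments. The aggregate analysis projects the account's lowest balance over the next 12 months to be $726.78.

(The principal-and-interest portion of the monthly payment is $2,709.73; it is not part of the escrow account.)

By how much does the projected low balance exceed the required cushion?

Windstorm insurance: $1,556.04 per year
School district tax: $1,398.06 × 2 = $2,796.12 per year
Yearly total = $4,352.16
Per month = $4,352.16 / 12 = $362.68
Required cushion = 1 × $362.68 = $362.68
Excess over cushion: $726.78 − $362.68 = $364.10

$364.10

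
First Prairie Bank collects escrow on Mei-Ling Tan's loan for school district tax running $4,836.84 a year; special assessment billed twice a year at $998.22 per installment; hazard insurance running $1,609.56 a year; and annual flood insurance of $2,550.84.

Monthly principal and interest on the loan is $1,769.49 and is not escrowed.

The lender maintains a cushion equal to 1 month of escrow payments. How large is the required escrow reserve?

$916.14

School district tax: $4,836.84/yr
Special assessment: $998.22 × 2 = $1,996.44/yr
Hazard insurance: $1,609.56/yr
Flood insurance: $2,550.84/yr
Annual escrow total = $4,836.84 + $1,996.44 + $1,609.56 + $2,550.84 = $10,993.68
Monthly escrow = $10,993.68 ÷ 12 = $916.14
Cushion = 1 × $916.14 = $916.14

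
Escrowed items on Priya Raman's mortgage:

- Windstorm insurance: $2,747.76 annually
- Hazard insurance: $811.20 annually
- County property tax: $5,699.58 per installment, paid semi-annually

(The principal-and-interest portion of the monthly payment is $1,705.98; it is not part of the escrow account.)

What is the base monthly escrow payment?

$1,246.51

Windstorm insurance = $2,747.76/yr
Hazard insurance = $811.20/yr
County property tax = $5,699.58 × 2 = $11,399.16/yr
Combined annual = $2,747.76 + $811.20 + $11,399.16 = $14,958.12
Per month = $14,958.12 / 12 = $1,246.51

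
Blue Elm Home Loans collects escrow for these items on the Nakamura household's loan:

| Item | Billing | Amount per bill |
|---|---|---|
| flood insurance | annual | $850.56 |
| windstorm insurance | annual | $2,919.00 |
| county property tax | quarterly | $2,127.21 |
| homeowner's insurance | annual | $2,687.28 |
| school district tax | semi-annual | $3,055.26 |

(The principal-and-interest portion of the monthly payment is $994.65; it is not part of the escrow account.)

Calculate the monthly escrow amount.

$1,756.35

Flood insurance = $850.56/yr
Windstorm insurance = $2,919.00/yr
County property tax = $2,127.21 × 4 = $8,508.84/yr
Homeowner's insurance = $2,687.28/yr
School district tax = $3,055.26 × 2 = $6,110.52/yr
Yearly total = $21,076.20
Monthly escrow = $21,076.20 / 12 = $1,756.35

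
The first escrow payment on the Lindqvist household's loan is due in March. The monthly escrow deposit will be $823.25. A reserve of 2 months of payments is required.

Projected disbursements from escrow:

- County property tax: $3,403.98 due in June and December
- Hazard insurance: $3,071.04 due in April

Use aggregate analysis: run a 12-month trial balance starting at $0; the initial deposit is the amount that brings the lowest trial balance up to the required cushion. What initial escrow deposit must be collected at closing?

$4,828.52

Cushion = 2 × $823.25 = $1,646.50
Trial balance (start $0, +$823.25 each month, − disbursements):
  Mar: +$823.25 → $823.25
  Apr: +$823.25 − $3,071.04 → -$1,424.54
  May: +$823.25 → -$601.29
  Jun: +$823.25 − $3,403.98 → -$3,182.02
  Jul: +$823.25 → -$2,358.77
  Aug: +$823.25 → -$1,535.52
  Sep: +$823.25 → -$712.27
  Oct: +$823.25 → $110.98
  Nov: +$823.25 → $934.23
  Dec: +$823.25 − $3,403.98 → -$1,646.50
  Jan: +$823.25 → -$823.25
  Feb: +$823.25 → $0.00
Lowest trial balance = -$3,182.02 (Jun)
Initial deposit = cushion − low point = $1,646.50 − (-$3,182.02) = $4,828.52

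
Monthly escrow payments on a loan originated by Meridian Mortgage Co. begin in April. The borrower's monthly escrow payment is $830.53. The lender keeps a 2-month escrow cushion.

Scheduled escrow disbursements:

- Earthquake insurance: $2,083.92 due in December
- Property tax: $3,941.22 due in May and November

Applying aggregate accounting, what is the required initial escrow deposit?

Cushion = 2 × $830.53 = $1,661.06
Trial balance (start $0, +$830.53 each month, − disbursements):
  Apr: +$830.53 → $830.53
  May: +$830.53 − $3,941.22 → -$2,280.16
  Jun: +$830.53 → -$1,449.63
  Jul: +$830.53 → -$619.10
  Aug: +$830.53 → $211.43
  Sep: +$830.53 → $1,041.96
  Oct: +$830.53 → $1,872.49
  Nov: +$830.53 − $3,941.22 → -$1,238.20
  Dec: +$830.53 − $2,083.92 → -$2,491.59
  Jan: +$830.53 → -$1,661.06
  Feb: +$830.53 → -$830.53
  Mar: +$830.53 → $0.00
Lowest trial balance = -$2,491.59 (Dec)
Initial deposit = cushion − low point = $1,661.06 − (-$2,491.59) = $4,152.65

$4,152.65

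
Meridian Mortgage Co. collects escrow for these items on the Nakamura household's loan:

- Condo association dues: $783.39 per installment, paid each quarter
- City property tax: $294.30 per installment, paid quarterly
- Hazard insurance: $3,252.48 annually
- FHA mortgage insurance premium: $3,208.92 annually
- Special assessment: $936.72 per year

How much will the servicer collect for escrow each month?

$975.74

Condo association dues — $783.39 × 4 = $3,133.56
City property tax — $294.30 × 4 = $1,177.20
Hazard insurance — $3,252.48
FHA mortgage insurance premium — $3,208.92
Special assessment — $936.72
Combined annual = $11,708.88
Base monthly escrow = $11,708.88 ÷ 12 = $975.74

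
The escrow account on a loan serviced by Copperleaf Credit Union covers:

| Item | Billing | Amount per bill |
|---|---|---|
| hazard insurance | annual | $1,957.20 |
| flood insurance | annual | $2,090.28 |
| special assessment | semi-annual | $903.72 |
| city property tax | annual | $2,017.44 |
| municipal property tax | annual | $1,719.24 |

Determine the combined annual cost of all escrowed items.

$9,591.60

Hazard insurance — $1,957.20/yr
Flood insurance — $2,090.28/yr
Special assessment — $903.72 × 2 = $1,807.44/yr
City property tax — $2,017.44/yr
Municipal property tax — $1,719.24/yr
Yearly total = $1,957.20 + $2,090.28 + $1,807.44 + $2,017.44 + $1,719.24 = $9,591.60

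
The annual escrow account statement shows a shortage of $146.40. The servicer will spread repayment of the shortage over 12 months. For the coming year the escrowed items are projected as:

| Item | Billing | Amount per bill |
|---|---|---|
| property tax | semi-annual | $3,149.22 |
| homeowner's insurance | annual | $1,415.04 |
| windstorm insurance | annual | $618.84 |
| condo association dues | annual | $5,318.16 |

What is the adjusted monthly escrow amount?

Property tax = $3,149.22 × 2 = $6,298.44/yr
Homeowner's insurance = $1,415.04/yr
Windstorm insurance = $618.84/yr
Condo association dues = $5,318.16/yr
Total annual escrow = $13,650.48
Monthly escrow = $13,650.48 / 12 = $1,137.54
Shortage per month = $146.40 ÷ 12 = $12.20
New monthly escrow = $1,137.54 + $12.20 = $1,149.74

$1,149.74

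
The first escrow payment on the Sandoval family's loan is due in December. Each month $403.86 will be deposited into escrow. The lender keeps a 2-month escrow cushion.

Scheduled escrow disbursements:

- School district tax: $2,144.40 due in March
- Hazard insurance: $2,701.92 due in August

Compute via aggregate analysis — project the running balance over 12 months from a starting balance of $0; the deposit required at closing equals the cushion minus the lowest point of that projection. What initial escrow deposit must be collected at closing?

$2,019.30

Cushion = 2 × $403.86 = $807.72
Trial balance (start $0, +$403.86 each month, − disbursements):
  Dec: +$403.86 → $403.86
  Jan: +$403.86 → $807.72
  Feb: +$403.86 → $1,211.58
  Mar: +$403.86 − $2,144.40 → -$528.96
  Apr: +$403.86 → -$125.10
  May: +$403.86 → $278.76
  Jun: +$403.86 → $682.62
  Jul: +$403.86 → $1,086.48
  Aug: +$403.86 − $2,701.92 → -$1,211.58
  Sep: +$403.86 → -$807.72
  Oct: +$403.86 → -$403.86
  Nov: +$403.86 → $0.00
Lowest trial balance = -$1,211.58 (Aug)
Initial deposit = cushion − low point = $807.72 − (-$1,211.58) = $2,019.30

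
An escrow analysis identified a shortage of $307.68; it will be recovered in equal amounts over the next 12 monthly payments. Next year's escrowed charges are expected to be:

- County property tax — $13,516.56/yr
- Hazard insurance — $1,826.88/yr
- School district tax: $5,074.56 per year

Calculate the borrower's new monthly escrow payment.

$1,727.14

County property tax — $13,516.56 annually
Hazard insurance — $1,826.88 annually
School district tax — $5,074.56 annually
Total per year = $20,418.00
Monthly escrow = $20,418.00 / 12 = $1,701.50
Monthly shortage recovery: $307.68 / 12 = $25.64
Adjusted monthly = $1,701.50 + $25.64 = $1,727.14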